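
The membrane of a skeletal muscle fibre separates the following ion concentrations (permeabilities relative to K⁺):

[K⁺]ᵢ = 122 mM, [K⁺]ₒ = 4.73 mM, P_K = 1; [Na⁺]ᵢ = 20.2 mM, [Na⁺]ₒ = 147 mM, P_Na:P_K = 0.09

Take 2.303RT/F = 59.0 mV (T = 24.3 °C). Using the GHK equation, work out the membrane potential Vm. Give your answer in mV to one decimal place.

-49.5 mV

Vm = 59.0 · log₁₀[(Σ P·[cation]ₒ + Σ P·[anion]ᵢ) / (Σ P·[cation]ᵢ + Σ P·[anion]ₒ)]
Numerator = 1×4.73 + 0.09×147 = 17.96
Denominator = 1×122 + 0.09×20.2 = 123.8
Vm = 59.0 · log₁₀(0.14505) = 59.0 × (-0.8385) = -49.47 mV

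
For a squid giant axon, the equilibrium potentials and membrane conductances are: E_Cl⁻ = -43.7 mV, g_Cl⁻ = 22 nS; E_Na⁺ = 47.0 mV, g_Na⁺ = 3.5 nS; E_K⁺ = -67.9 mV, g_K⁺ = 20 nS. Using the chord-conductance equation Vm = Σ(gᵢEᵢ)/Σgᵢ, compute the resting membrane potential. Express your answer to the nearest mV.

Σ gᵢEᵢ = 22·(-43.7) + 3.5·(47.0) + 20·(-67.9) = -2154.90
Σ gᵢ = 22 + 3.5 + 20 = 45.5
Vm = -2154.90 / 45.5 = -47.36 mV

-47 mV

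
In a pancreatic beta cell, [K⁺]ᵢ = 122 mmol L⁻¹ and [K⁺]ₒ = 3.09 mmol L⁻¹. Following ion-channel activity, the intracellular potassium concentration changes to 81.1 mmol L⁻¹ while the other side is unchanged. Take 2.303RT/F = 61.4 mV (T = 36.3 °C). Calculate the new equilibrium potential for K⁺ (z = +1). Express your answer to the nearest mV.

After the shift: [K⁺]_out = 3.09, [K⁺]_in = 81.1 mmol L⁻¹.
E_new = (61.4/1)·log₁₀(3.09/81.1) = 61.40 · (-1.4191) = -87.13 mV

-87 mV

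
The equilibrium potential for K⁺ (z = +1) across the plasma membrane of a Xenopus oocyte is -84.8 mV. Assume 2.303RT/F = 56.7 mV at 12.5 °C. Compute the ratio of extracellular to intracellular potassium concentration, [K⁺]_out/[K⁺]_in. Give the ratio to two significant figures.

log₁₀([out]/[in]) = E·z/(56.7) = -84.8 × 1 / 56.7 = -1.4956
[out]/[in] = 10^(-1.4956) = 0.03195

0.032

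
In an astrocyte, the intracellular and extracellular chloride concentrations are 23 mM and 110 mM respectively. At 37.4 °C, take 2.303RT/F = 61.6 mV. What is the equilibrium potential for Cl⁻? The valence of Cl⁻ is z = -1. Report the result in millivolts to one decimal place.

-41.9 mV

E = (61.6/z) · log₁₀([Cl⁻]_out/[Cl⁻]_in) with z = -1.
For an anion, dividing by z = -1 reverses the sign.
= (61.6/-1) · log₁₀(110/23) = -61.60 · log₁₀(4.783)
= -61.60 · (0.6797) = -41.87 mV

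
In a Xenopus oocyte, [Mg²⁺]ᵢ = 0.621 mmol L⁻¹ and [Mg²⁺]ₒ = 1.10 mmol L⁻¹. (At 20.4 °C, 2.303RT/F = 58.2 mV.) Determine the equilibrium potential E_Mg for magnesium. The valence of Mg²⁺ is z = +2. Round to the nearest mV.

E = (58.2/z) · log₁₀([Mg²⁺]_out/[Mg²⁺]_in) with z = +2.
= (58.2/2) · log₁₀(1.10/0.621) = 29.10 · log₁₀(1.771)
= 29.10 · (0.2483) = 7.23 mV

7 mV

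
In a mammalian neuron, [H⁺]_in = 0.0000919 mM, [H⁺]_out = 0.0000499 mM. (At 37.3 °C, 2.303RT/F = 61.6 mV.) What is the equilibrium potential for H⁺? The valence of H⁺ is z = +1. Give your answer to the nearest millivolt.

E = (61.6/z) · log₁₀([H⁺]_out/[H⁺]_in) with z = +1.
= (61.6/1) · log₁₀(0.0000499/0.0000919) = 61.60 · log₁₀(0.543)
= 61.60 · (-0.2652) = -16.34 mV

-16 mV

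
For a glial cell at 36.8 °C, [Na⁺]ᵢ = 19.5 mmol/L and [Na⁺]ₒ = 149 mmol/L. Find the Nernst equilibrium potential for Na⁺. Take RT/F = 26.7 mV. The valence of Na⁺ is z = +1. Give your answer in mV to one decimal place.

E = (26.7/z) · ln([Na⁺]_out/[Na⁺]_in) with z = +1.
= (26.7/1) · ln(149/19.5) = 26.70 · ln(7.641)
= 26.70 · (2.0335) = 54.30 mV

54.3 mV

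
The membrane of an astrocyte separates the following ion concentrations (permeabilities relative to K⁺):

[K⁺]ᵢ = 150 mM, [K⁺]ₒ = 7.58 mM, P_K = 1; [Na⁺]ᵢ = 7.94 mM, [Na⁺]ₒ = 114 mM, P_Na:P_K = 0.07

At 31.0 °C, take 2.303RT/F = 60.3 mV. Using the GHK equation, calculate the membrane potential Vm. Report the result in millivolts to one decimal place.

Vm = 60.3 · log₁₀[(Σ P·[cation]ₒ + Σ P·[anion]ᵢ) / (Σ P·[cation]ᵢ + Σ P·[anion]ₒ)]
Numerator = 1×7.58 + 0.07×114 = 15.56
Denominator = 1×150 + 0.07×7.94 = 150.6
Vm = 60.3 · log₁₀(0.10335) = 60.3 × (-0.9857) = -59.44 mV

-59.4 mV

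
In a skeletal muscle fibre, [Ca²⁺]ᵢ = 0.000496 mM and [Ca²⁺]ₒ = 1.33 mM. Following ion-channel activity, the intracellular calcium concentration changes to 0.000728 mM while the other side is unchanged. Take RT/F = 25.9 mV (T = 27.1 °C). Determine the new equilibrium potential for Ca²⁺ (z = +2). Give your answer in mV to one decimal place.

97.3 mV

After the shift: [Ca²⁺]_out = 1.33, [Ca²⁺]_in = 0.000728 mM.
E_new = (25.9/2)·ln(1.33/0.000728) = 12.95 · (7.5104) = 97.26 mV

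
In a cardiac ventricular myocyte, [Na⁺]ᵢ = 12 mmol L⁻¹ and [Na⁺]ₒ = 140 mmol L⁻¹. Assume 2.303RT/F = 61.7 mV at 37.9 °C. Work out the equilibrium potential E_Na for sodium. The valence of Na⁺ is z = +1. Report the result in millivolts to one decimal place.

65.8 mV

E = (61.7/z) · log₁₀([Na⁺]_out/[Na⁺]_in) with z = +1.
= (61.7/1) · log₁₀(140/12) = 61.70 · log₁₀(11.67)
= 61.70 · (1.0669) = 65.83 mV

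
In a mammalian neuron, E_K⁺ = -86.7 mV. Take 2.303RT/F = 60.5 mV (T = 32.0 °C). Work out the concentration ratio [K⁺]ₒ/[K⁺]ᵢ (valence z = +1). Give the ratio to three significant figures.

log₁₀([out]/[in]) = E·z/(60.5) = -86.7 × 1 / 60.5 = -1.4331
[out]/[in] = 10^(-1.4331) = 0.03689

0.0369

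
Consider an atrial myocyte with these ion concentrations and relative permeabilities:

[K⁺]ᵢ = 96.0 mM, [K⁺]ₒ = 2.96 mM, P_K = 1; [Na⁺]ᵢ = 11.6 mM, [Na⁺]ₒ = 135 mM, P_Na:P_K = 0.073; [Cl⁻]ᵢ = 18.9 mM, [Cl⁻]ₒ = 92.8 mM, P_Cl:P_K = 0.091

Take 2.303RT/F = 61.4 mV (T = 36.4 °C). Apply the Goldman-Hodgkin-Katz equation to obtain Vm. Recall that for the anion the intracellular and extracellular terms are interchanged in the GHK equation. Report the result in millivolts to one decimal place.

Vm = 61.4 · log₁₀[(Σ P·[cation]ₒ + Σ P·[anion]ᵢ) / (Σ P·[cation]ᵢ + Σ P·[anion]ₒ)]
Numerator = 1×2.96 + 0.073×135 + 0.091×18.9 = 14.53
Denominator = 1×96.0 + 0.073×11.6 + 0.091×92.8 = 105.3
Vm = 61.4 · log₁₀(0.13804) = 61.4 × (-0.8600) = -52.80 mV

-52.8 mV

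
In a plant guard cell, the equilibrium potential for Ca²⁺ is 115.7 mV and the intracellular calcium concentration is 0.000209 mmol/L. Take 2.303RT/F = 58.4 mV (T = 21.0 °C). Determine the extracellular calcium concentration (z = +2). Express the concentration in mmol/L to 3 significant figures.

1.92 mmol/L

Nernst: E = (58.4/2) · log₁₀([out]/[in]), so log₁₀([out]/[in]) = 115.7 × 2 / 58.4 = 3.9623.
[out]/[in] = 10^(3.9623) = 9169.
[out] = 9169 × 0.000209 = 1.916 mmol/L.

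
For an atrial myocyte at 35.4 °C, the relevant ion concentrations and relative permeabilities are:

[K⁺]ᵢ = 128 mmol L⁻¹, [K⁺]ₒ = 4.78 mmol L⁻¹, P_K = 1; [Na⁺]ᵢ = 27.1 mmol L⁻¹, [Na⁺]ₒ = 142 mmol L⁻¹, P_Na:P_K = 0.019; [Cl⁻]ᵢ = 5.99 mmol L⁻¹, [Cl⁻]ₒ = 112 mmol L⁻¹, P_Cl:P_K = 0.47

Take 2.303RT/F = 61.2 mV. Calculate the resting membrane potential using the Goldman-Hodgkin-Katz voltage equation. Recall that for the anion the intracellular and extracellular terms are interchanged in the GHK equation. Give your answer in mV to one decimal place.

-76.2 mV

Vm = 61.2 · log₁₀[(Σ P·[cation]ₒ + Σ P·[anion]ᵢ) / (Σ P·[cation]ᵢ + Σ P·[anion]ₒ)]
Numerator = 1×4.78 + 0.019×142 + 0.47×5.99 = 10.29
Denominator = 1×128 + 0.019×27.1 + 0.47×112 = 181.2
Vm = 61.2 · log₁₀(0.05682) = 61.2 × (-1.2455) = -76.22 mV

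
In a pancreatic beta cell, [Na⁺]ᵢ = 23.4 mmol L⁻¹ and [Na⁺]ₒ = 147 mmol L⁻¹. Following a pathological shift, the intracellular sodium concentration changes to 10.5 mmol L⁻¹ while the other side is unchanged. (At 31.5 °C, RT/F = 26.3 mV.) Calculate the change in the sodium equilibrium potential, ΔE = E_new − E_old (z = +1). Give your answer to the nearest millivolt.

21 mV

E_old = (26.3/1)·ln(147/23.4) = 48.33 mV
E_new = (26.3/1)·ln(147/10.5) = 69.41 mV
ΔE = 69.41 − (48.33) = 21.08 mV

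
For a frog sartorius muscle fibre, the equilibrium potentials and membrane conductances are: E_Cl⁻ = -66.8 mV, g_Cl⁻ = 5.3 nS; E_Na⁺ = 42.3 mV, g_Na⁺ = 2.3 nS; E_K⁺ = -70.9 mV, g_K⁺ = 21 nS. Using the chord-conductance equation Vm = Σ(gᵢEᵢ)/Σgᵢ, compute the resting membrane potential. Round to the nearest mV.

-61 mV

Σ gᵢEᵢ = 5.3·(-66.8) + 2.3·(42.3) + 21·(-70.9) = -1745.65
Σ gᵢ = 5.3 + 2.3 + 21 = 28.6
Vm = -1745.65 / 28.6 = -61.04 mV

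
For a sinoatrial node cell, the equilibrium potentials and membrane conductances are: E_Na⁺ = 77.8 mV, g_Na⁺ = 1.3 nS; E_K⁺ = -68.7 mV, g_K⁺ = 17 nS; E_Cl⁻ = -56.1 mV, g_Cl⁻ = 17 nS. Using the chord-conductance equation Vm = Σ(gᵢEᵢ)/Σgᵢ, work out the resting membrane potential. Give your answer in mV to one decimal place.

-57.2 mV

Σ gᵢEᵢ = 1.3·(77.8) + 17·(-68.7) + 17·(-56.1) = -2020.46
Σ gᵢ = 1.3 + 17 + 17 = 35.3
Vm = -2020.46 / 35.3 = -57.24 mV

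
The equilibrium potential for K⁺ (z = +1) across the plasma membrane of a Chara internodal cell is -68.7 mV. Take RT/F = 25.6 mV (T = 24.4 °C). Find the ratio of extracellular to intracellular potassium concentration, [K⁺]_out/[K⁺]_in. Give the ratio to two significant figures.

ln([out]/[in]) = E·z/(25.6) = -68.7 × 1 / 25.6 = -2.6836
[out]/[in] = e^(-2.6836) = 0.06832

0.068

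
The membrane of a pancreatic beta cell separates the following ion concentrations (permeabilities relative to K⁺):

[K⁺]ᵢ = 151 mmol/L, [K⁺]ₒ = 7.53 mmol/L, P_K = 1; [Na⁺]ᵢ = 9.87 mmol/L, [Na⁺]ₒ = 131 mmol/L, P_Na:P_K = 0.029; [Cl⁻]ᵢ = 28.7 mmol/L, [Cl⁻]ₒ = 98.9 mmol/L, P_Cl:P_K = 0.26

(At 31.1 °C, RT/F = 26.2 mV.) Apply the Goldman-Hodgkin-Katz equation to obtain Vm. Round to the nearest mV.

Vm = 26.2 · ln[(Σ P·[cation]ₒ + Σ P·[anion]ᵢ) / (Σ P·[cation]ᵢ + Σ P·[anion]ₒ)]
Numerator = 1×7.53 + 0.029×131 + 0.26×28.7 = 18.79
Denominator = 1×151 + 0.029×9.87 + 0.26×98.9 = 177
Vm = 26.2 · ln(0.10616) = 26.2 × (-2.2428) = -58.76 mV

-59 mV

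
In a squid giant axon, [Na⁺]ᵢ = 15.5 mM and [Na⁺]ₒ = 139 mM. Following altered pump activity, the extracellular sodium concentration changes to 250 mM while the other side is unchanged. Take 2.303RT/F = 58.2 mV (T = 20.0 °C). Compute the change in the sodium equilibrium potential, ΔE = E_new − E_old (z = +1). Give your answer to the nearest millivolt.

E_old = (58.2/1)·log₁₀(139/15.5) = 55.45 mV
E_new = (58.2/1)·log₁₀(250/15.5) = 70.28 mV
ΔE = 70.28 − (55.45) = 14.84 mV

15 mV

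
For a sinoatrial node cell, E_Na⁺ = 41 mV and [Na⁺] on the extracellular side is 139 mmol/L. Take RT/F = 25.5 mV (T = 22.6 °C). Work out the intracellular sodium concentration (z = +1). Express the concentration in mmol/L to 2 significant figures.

28 mmol/L

Nernst: E = (25.5/1) · ln([out]/[in]), so ln([out]/[in]) = 41.0 × 1 / 25.5 = 1.6078.
[out]/[in] = e^(1.6078) = 4.992.
[in] = 139 / 4.992 = 27.84 mmol/L.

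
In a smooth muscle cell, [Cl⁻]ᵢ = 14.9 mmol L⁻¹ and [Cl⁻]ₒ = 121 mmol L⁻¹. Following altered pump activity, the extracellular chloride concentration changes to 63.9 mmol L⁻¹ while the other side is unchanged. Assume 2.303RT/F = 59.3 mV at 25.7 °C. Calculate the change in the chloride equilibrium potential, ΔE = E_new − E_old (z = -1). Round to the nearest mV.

16 mV

E_old = (59.3/-1)·log₁₀(121/14.9) = -53.94 mV
E_new = (59.3/-1)·log₁₀(63.9/14.9) = -37.50 mV
ΔE = -37.50 − (-53.94) = 16.44 mV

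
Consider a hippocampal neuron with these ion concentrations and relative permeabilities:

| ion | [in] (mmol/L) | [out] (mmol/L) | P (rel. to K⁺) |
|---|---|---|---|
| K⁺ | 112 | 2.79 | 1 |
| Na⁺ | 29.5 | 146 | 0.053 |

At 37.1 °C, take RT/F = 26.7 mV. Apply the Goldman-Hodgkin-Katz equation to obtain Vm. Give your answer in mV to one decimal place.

Vm = 26.7 · ln[(Σ P·[cation]ₒ + Σ P·[anion]ᵢ) / (Σ P·[cation]ᵢ + Σ P·[anion]ₒ)]
Numerator = 1×2.79 + 0.053×146 = 10.53
Denominator = 1×112 + 0.053×29.5 = 113.6
Vm = 26.7 · ln(0.092706) = 26.7 × (-2.3783) = -63.50 mV

-63.5 mV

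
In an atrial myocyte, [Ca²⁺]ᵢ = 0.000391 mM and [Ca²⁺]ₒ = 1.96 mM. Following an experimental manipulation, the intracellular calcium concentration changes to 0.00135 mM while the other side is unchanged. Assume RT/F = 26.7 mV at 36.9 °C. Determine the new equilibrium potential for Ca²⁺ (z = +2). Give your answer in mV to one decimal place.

After the shift: [Ca²⁺]_out = 1.96, [Ca²⁺]_in = 0.00135 mM.
E_new = (26.7/2)·ln(1.96/0.00135) = 13.35 · (7.2806) = 97.20 mV

97.2 mV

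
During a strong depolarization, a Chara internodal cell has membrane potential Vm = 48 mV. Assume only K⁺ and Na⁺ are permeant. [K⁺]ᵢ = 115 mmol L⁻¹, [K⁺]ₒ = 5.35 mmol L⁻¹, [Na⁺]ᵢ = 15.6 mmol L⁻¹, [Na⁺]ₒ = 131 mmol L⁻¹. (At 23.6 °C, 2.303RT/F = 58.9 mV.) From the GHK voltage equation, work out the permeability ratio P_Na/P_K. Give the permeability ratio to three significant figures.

Let α = P_Na/P_K. GHK: Vm = 58.9·log₁₀[(Kₒ + α·Naₒ)/(Kᵢ + α·Naᵢ)].
10^(Vm/58.9) = 10^(48.0/58.9) = 6.5304
So 6.5304·(Kᵢ + α·Naᵢ) = Kₒ + α·Naₒ → α = (6.5304·115.0 − 5.35) / (131.0 − 6.5304·15.6)
α = (751 − 5.35) / (131.0 − 101.9) = 745.6/29.13 = 25.6

25.6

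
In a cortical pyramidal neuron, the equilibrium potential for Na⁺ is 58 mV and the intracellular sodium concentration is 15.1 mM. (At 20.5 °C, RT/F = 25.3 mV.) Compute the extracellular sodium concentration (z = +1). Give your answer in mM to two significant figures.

Nernst: E = (25.3/1) · ln([out]/[in]), so ln([out]/[in]) = 58.0 × 1 / 25.3 = 2.2925.
[out]/[in] = e^(2.2925) = 9.9.
[out] = 9.9 × 15.1 = 149.5 mM.

150 mM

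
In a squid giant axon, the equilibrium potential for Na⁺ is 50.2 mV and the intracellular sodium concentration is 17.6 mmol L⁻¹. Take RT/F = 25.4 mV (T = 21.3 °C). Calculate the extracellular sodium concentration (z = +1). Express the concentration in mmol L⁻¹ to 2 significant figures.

Nernst: E = (25.4/1) · ln([out]/[in]), so ln([out]/[in]) = 50.2 × 1 / 25.4 = 1.9764.
[out]/[in] = e^(1.9764) = 7.217.
[out] = 7.217 × 17.6 = 127 mmol L⁻¹.

130 mmol L⁻¹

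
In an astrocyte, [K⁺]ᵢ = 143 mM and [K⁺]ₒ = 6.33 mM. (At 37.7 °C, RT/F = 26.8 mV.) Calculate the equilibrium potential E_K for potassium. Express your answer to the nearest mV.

E = (26.8/z) · ln([K⁺]_out/[K⁺]_in) with z = +1.
= (26.8/1) · ln(6.33/143) = 26.80 · ln(0.04427)
= 26.80 · (-3.1175) = -83.55 mV

-84 mV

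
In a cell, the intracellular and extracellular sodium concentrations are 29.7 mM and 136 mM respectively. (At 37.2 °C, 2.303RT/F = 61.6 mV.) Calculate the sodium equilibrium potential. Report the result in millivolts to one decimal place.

40.7 mV

E = (61.6/z) · log₁₀([Na⁺]_out/[Na⁺]_in) with z = +1.
= (61.6/1) · log₁₀(136/29.7) = 61.60 · log₁₀(4.579)
= 61.60 · (0.6608) = 40.70 mV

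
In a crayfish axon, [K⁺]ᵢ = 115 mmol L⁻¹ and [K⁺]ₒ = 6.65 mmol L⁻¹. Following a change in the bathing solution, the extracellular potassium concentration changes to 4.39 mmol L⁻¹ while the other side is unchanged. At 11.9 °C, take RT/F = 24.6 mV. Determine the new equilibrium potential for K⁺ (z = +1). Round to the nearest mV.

After the shift: [K⁺]_out = 4.39, [K⁺]_in = 115 mmol L⁻¹.
E_new = (24.6/1)·ln(4.39/115) = 24.60 · (-3.2656) = -80.33 mV

-80 mV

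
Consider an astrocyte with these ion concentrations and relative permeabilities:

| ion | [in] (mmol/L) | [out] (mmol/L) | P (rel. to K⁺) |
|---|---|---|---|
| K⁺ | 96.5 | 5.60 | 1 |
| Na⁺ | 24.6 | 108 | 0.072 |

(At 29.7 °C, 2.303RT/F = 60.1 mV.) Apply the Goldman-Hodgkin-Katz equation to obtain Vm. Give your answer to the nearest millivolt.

-52 mV

Vm = 60.1 · log₁₀[(Σ P·[cation]ₒ + Σ P·[anion]ᵢ) / (Σ P·[cation]ᵢ + Σ P·[anion]ₒ)]
Numerator = 1×5.60 + 0.072×108 = 13.38
Denominator = 1×96.5 + 0.072×24.6 = 98.27
Vm = 60.1 · log₁₀(0.13611) = 60.1 × (-0.8661) = -52.05 mV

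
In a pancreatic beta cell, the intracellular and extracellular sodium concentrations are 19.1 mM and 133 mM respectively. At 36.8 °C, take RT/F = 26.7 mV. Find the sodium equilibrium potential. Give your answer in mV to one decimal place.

E = (26.7/z) · ln([Na⁺]_out/[Na⁺]_in) with z = +1.
= (26.7/1) · ln(133/19.1) = 26.70 · ln(6.963)
= 26.70 · (1.9407) = 51.82 mV

51.8 mV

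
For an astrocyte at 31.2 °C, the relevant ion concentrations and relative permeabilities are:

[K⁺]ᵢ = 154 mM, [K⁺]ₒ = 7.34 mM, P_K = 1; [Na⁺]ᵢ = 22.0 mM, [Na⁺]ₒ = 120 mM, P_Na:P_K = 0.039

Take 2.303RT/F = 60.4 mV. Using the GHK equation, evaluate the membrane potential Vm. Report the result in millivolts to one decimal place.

Vm = 60.4 · log₁₀[(Σ P·[cation]ₒ + Σ P·[anion]ᵢ) / (Σ P·[cation]ᵢ + Σ P·[anion]ₒ)]
Numerator = 1×7.34 + 0.039×120 = 12.02
Denominator = 1×154 + 0.039×22.0 = 154.9
Vm = 60.4 · log₁₀(0.077619) = 60.4 × (-1.1100) = -67.05 mV

-67.0 mV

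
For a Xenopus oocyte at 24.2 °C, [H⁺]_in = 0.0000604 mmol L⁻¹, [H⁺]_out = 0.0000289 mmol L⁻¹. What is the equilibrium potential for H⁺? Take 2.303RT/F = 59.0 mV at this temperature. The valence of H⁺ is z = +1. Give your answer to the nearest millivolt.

E = (59.0/z) · log₁₀([H⁺]_out/[H⁺]_in) with z = +1.
= (59.0/1) · log₁₀(0.0000289/0.0000604) = 59.00 · log₁₀(0.4785)
= 59.00 · (-0.3201) = -18.89 mV

-19 mV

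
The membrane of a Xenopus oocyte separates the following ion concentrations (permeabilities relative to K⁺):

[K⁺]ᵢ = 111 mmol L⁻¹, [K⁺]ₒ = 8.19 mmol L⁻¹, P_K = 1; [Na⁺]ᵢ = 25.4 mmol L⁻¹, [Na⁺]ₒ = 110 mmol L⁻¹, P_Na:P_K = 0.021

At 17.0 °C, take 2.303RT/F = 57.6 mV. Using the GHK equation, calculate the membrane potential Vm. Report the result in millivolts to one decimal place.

Vm = 57.6 · log₁₀[(Σ P·[cation]ₒ + Σ P·[anion]ᵢ) / (Σ P·[cation]ᵢ + Σ P·[anion]ₒ)]
Numerator = 1×8.19 + 0.021×110 = 10.5
Denominator = 1×111 + 0.021×25.4 = 111.5
Vm = 57.6 · log₁₀(0.094142) = 57.6 × (-1.0262) = -59.11 mV

-59.1 mV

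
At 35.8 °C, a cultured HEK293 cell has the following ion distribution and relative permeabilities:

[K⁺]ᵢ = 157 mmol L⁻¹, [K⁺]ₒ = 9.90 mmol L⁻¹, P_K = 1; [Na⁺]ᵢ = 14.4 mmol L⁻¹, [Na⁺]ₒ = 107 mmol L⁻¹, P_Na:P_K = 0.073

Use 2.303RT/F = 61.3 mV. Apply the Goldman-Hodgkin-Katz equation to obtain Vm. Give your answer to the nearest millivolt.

-58 mV

Vm = 61.3 · log₁₀[(Σ P·[cation]ₒ + Σ P·[anion]ᵢ) / (Σ P·[cation]ᵢ + Σ P·[anion]ₒ)]
Numerator = 1×9.90 + 0.073×107 = 17.71
Denominator = 1×157 + 0.073×14.4 = 158.1
Vm = 61.3 · log₁₀(0.11206) = 61.3 × (-0.9506) = -58.27 mV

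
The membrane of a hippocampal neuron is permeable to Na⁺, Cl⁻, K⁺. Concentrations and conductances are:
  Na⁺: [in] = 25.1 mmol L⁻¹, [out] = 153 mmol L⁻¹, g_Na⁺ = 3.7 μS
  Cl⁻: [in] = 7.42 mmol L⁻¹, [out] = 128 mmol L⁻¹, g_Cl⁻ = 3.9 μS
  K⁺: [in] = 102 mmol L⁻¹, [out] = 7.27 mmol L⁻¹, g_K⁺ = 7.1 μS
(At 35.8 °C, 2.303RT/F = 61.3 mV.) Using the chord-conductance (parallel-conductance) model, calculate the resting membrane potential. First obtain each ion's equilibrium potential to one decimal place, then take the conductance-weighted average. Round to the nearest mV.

-42 mV

E_Na⁺ = (61.3/1)·log₁₀(153/25.1) = 48.1 mV
E_Cl⁻ = (61.3/-1)·log₁₀(128/7.42) = -75.8 mV
E_K⁺ = (61.3/1)·log₁₀(7.27/102) = -70.3 mV
Vm = (Σ gᵢEᵢ)/(Σ gᵢ) = (3.7·48.1 + 3.9·-75.8 + 7.1·-70.3) / (3.7 + 3.9 + 7.1)
= -616.78 / 14.7 = -41.96 mV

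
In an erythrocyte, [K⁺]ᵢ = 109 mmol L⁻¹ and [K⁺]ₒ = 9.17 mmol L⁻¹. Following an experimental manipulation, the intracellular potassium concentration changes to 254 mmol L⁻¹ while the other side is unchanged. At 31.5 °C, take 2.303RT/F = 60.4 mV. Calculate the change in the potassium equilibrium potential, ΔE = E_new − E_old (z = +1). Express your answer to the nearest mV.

-22 mV

E_old = (60.4/1)·log₁₀(9.17/109) = -64.93 mV
E_new = (60.4/1)·log₁₀(9.17/254) = -87.12 mV
ΔE = -87.12 − (-64.93) = -22.19 mV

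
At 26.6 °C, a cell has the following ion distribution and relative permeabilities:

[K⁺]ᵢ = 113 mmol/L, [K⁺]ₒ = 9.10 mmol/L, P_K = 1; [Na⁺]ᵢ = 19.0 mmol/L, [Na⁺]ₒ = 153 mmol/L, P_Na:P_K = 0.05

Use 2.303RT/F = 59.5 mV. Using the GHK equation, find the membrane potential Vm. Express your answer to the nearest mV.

-50 mV

Vm = 59.5 · log₁₀[(Σ P·[cation]ₒ + Σ P·[anion]ᵢ) / (Σ P·[cation]ᵢ + Σ P·[anion]ₒ)]
Numerator = 1×9.10 + 0.05×153 = 16.75
Denominator = 1×113 + 0.05×19.0 = 114
Vm = 59.5 · log₁₀(0.14699) = 59.5 × (-0.8327) = -49.55 mV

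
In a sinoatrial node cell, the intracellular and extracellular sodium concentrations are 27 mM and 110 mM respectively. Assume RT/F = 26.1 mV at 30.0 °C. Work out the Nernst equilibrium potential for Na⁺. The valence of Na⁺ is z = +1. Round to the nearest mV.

37 mV

E = (26.1/z) · ln([Na⁺]_out/[Na⁺]_in) with z = +1.
= (26.1/1) · ln(110/27) = 26.10 · ln(4.074)
= 26.10 · (1.4046) = 36.66 mV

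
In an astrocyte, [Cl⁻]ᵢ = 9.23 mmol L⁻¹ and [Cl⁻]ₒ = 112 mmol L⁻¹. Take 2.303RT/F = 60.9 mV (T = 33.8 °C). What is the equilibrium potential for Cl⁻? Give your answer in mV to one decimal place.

E = (60.9/z) · log₁₀([Cl⁻]_out/[Cl⁻]_in) with z = -1.
For an anion, dividing by z = -1 reverses the sign.
= (60.9/-1) · log₁₀(112/9.23) = -60.90 · log₁₀(12.13)
= -60.90 · (1.0840) = -66.02 mV

-66.0 mV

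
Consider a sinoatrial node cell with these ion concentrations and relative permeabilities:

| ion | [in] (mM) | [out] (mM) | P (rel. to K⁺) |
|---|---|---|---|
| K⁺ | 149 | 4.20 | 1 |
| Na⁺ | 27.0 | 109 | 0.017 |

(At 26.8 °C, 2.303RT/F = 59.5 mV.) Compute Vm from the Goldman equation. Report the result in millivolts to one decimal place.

Vm = 59.5 · log₁₀[(Σ P·[cation]ₒ + Σ P·[anion]ᵢ) / (Σ P·[cation]ᵢ + Σ P·[anion]ₒ)]
Numerator = 1×4.20 + 0.017×109 = 6.053
Denominator = 1×149 + 0.017×27.0 = 149.5
Vm = 59.5 · log₁₀(0.040499) = 59.5 × (-1.3926) = -82.86 mV

-82.9 mV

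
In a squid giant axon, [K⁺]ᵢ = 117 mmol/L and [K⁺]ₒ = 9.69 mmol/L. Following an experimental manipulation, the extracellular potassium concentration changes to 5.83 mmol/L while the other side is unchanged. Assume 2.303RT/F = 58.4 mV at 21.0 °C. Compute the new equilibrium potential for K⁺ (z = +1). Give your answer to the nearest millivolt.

-76 mV

After the shift: [K⁺]_out = 5.83, [K⁺]_in = 117 mmol/L.
E_new = (58.4/1)·log₁₀(5.83/117) = 58.40 · (-1.3025) = -76.07 mV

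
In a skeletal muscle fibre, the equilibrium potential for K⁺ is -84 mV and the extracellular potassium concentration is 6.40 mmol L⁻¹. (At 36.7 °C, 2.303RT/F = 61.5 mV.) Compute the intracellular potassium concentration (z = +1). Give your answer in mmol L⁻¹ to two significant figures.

150 mmol L⁻¹

Nernst: E = (61.5/1) · log₁₀([out]/[in]), so log₁₀([out]/[in]) = -84.0 × 1 / 61.5 = -1.3659.
[out]/[in] = 10^(-1.3659) = 0.04307.
[in] = 6.40 / 0.04307 = 148.6 mmol L⁻¹.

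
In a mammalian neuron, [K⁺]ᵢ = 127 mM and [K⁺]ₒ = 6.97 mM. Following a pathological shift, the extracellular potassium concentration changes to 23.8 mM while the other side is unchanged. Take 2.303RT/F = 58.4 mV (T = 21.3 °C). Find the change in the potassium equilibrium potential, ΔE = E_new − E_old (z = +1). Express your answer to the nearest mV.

E_old = (58.4/1)·log₁₀(6.97/127) = -73.62 mV
E_new = (58.4/1)·log₁₀(23.8/127) = -42.47 mV
ΔE = -42.47 − (-73.62) = 31.15 mV

31 mV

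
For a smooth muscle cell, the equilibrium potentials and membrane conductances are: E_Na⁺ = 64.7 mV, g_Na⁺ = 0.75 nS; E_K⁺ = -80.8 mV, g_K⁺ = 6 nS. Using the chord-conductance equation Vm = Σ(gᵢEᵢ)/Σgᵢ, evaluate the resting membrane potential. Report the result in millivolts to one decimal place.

Σ gᵢEᵢ = 0.75·(64.7) + 6·(-80.8) = -436.27
Σ gᵢ = 0.75 + 6 = 6.75
Vm = -436.27 / 6.75 = -64.63 mV

-64.6 mV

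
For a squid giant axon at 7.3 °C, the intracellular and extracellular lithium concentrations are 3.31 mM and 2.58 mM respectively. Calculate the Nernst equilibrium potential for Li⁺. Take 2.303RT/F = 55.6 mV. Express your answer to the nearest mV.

-6 mV

E = (55.6/z) · log₁₀([Li⁺]_out/[Li⁺]_in) with z = +1.
= (55.6/1) · log₁₀(2.58/3.31) = 55.60 · log₁₀(0.7795)
= 55.60 · (-0.1082) = -6.02 mV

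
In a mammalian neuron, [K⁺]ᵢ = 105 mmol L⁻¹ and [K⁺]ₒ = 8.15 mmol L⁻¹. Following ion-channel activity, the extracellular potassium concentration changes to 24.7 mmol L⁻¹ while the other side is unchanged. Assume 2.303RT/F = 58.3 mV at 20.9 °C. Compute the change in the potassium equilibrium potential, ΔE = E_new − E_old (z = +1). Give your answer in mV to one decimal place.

E_old = (58.3/1)·log₁₀(8.15/105) = -64.71 mV
E_new = (58.3/1)·log₁₀(24.7/105) = -36.64 mV
ΔE = -36.64 − (-64.71) = 28.07 mV

28.1 mV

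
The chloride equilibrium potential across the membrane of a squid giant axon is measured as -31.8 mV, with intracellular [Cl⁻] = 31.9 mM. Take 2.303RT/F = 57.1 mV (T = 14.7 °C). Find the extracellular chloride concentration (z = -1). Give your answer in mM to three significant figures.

115 mM

Nernst: E = (57.1/-1) · log₁₀([out]/[in]), so log₁₀([out]/[in]) = -31.8 × -1 / 57.1 = 0.5569.
[out]/[in] = 10^(0.5569) = 3.605.
[out] = 3.605 × 31.9 = 115 mM.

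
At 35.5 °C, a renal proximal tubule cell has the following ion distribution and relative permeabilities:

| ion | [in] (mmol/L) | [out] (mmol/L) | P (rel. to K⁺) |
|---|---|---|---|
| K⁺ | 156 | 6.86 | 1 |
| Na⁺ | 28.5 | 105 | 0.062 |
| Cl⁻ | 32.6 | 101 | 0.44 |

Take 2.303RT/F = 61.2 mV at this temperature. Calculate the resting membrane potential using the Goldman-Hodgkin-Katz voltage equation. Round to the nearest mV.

Vm = 61.2 · log₁₀[(Σ P·[cation]ₒ + Σ P·[anion]ᵢ) / (Σ P·[cation]ᵢ + Σ P·[anion]ₒ)]
Numerator = 1×6.86 + 0.062×105 + 0.44×32.6 = 27.71
Denominator = 1×156 + 0.062×28.5 + 0.44×101 = 202.2
Vm = 61.2 · log₁₀(0.13706) = 61.2 × (-0.8631) = -52.82 mV

-53 mV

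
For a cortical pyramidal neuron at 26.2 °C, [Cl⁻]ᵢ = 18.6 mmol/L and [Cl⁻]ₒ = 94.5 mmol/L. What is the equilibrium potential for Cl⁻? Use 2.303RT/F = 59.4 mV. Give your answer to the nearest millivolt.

E = (59.4/z) · log₁₀([Cl⁻]_out/[Cl⁻]_in) with z = -1.
For an anion, dividing by z = -1 reverses the sign.
= (59.4/-1) · log₁₀(94.5/18.6) = -59.40 · log₁₀(5.081)
= -59.40 · (0.7059) = -41.93 mV

-42 mV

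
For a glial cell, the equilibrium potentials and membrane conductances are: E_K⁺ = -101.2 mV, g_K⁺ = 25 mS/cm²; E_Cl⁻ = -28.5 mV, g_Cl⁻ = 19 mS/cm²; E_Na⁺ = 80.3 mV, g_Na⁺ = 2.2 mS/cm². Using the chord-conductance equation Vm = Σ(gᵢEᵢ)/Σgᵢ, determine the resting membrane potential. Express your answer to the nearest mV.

-63 mV

Σ gᵢEᵢ = 25·(-101.2) + 19·(-28.5) + 2.2·(80.3) = -2894.84
Σ gᵢ = 25 + 19 + 2.2 = 46.2
Vm = -2894.84 / 46.2 = -62.66 mV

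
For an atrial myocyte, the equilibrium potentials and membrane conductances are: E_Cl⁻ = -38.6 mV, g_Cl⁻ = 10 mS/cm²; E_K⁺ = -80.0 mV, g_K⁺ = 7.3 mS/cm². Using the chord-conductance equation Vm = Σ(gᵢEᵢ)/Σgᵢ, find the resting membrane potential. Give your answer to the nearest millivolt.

-56 mV

Σ gᵢEᵢ = 10·(-38.6) + 7.3·(-80.0) = -970.00
Σ gᵢ = 10 + 7.3 = 17.3
Vm = -970.00 / 17.3 = -56.07 mV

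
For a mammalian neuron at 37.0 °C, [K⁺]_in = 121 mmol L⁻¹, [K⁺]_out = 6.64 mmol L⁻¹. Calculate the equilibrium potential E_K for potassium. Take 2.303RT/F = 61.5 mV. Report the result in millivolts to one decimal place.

E = (61.5/z) · log₁₀([K⁺]_out/[K⁺]_in) with z = +1.
= (61.5/1) · log₁₀(6.64/121) = 61.50 · log₁₀(0.05488)
= 61.50 · (-1.2606) = -77.53 mV

-77.5 mV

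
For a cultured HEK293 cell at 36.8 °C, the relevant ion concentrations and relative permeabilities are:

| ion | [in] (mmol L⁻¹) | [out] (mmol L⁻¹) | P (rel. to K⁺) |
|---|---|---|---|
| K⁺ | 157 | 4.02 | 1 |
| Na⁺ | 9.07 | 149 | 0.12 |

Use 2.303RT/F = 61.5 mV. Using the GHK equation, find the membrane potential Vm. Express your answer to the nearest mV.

Vm = 61.5 · log₁₀[(Σ P·[cation]ₒ + Σ P·[anion]ᵢ) / (Σ P·[cation]ᵢ + Σ P·[anion]ₒ)]
Numerator = 1×4.02 + 0.12×149 = 21.9
Denominator = 1×157 + 0.12×9.07 = 158.1
Vm = 61.5 · log₁₀(0.13853) = 61.5 × (-0.8585) = -52.80 mV

-53 mV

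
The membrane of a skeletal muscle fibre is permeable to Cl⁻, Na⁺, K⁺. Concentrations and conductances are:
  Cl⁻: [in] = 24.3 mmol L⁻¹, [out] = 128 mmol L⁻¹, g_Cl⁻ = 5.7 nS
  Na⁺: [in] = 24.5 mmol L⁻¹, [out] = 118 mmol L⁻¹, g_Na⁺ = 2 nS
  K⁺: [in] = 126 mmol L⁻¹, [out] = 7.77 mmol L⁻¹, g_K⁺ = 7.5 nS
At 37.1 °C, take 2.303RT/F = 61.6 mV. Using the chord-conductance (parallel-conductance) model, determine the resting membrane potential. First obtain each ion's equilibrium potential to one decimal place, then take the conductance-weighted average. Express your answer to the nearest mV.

E_Cl⁻ = (61.6/-1)·log₁₀(128/24.3) = -44.5 mV
E_Na⁺ = (61.6/1)·log₁₀(118/24.5) = 42.1 mV
E_K⁺ = (61.6/1)·log₁₀(7.77/126) = -74.5 mV
Vm = (Σ gᵢEᵢ)/(Σ gᵢ) = (5.7·-44.5 + 2·42.1 + 7.5·-74.5) / (5.7 + 2 + 7.5)
= -728.20 / 15.2 = -47.91 mV

-48 mV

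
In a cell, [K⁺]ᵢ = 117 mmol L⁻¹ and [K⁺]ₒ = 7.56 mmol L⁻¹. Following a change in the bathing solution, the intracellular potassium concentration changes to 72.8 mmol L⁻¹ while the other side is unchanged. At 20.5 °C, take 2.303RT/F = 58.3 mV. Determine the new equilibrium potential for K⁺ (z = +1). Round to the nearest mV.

-57 mV

After the shift: [K⁺]_out = 7.56, [K⁺]_in = 72.8 mmol L⁻¹.
E_new = (58.3/1)·log₁₀(7.56/72.8) = 58.30 · (-0.9836) = -57.34 mV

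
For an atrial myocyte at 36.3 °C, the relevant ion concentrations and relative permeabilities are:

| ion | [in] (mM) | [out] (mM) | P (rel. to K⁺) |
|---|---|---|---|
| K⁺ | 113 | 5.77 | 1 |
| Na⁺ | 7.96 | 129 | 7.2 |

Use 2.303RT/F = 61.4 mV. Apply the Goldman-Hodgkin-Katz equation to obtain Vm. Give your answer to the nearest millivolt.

45 mV

Vm = 61.4 · log₁₀[(Σ P·[cation]ₒ + Σ P·[anion]ᵢ) / (Σ P·[cation]ᵢ + Σ P·[anion]ₒ)]
Numerator = 1×5.77 + 7.2×129 = 934.6
Denominator = 1×113 + 7.2×7.96 = 170.3
Vm = 61.4 · log₁₀(5.4874) = 61.4 × (0.7394) = 45.40 mV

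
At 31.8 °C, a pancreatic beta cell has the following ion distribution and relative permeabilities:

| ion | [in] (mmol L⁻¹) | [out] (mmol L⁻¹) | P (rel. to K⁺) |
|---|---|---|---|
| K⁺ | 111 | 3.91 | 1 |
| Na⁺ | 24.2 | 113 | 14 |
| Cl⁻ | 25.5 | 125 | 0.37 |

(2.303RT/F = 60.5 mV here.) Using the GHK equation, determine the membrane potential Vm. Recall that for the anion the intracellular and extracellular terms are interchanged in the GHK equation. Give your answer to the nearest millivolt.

31 mV

Vm = 60.5 · log₁₀[(Σ P·[cation]ₒ + Σ P·[anion]ᵢ) / (Σ P·[cation]ᵢ + Σ P·[anion]ₒ)]
Numerator = 1×3.91 + 14×113 + 0.37×25.5 = 1595
Denominator = 1×111 + 14×24.2 + 0.37×125 = 496.1
Vm = 60.5 · log₁₀(3.2161) = 60.5 × (0.5073) = 30.69 mV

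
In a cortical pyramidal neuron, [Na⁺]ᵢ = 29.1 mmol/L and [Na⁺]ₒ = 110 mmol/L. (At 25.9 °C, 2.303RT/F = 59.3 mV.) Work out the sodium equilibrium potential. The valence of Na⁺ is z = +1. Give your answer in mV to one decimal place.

E = (59.3/z) · log₁₀([Na⁺]_out/[Na⁺]_in) with z = +1.
= (59.3/1) · log₁₀(110/29.1) = 59.30 · log₁₀(3.78)
= 59.30 · (0.5775) = 34.25 mV

34.2 mV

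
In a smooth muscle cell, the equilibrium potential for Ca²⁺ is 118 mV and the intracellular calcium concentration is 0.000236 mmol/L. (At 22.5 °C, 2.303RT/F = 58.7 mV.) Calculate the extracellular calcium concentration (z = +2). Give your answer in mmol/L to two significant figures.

2.5 mmol/L

Nernst: E = (58.7/2) · log₁₀([out]/[in]), so log₁₀([out]/[in]) = 118.0 × 2 / 58.7 = 4.0204.
[out]/[in] = 10^(4.0204) = 1.048e+04.
[out] = 1.048e+04 × 0.000236 = 2.474 mmol/L.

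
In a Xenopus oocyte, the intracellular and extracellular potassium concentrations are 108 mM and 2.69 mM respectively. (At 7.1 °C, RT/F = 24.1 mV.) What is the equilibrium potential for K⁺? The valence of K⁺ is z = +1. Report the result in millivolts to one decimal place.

-89.0 mV

E = (24.1/z) · ln([K⁺]_out/[K⁺]_in) with z = +1.
= (24.1/1) · ln(2.69/108) = 24.10 · ln(0.02491)
= 24.10 · (-3.6926) = -88.99 mV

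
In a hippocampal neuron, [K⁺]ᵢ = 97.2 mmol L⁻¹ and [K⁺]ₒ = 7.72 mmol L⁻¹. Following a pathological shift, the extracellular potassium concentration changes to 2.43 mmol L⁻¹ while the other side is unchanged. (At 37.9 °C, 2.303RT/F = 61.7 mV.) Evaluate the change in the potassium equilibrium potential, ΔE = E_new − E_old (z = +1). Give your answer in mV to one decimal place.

-31.0 mV

E_old = (61.7/1)·log₁₀(7.72/97.2) = -67.87 mV
E_new = (61.7/1)·log₁₀(2.43/97.2) = -98.85 mV
ΔE = -98.85 − (-67.87) = -30.97 mV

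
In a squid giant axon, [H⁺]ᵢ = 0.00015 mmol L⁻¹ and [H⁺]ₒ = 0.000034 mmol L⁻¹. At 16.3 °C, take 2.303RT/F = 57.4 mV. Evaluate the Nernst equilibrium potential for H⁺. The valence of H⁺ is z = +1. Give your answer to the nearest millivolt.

-37 mV

E = (57.4/z) · log₁₀([H⁺]_out/[H⁺]_in) with z = +1.
= (57.4/1) · log₁₀(0.000034/0.00015) = 57.40 · log₁₀(0.2267)
= 57.40 · (-0.6446) = -37.00 mV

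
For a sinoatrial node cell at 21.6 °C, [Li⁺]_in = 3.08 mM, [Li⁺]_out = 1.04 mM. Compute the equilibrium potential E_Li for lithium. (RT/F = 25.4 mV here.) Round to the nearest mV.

E = (25.4/z) · ln([Li⁺]_out/[Li⁺]_in) with z = +1.
= (25.4/1) · ln(1.04/3.08) = 25.40 · ln(0.3377)
= 25.40 · (-1.0857) = -27.58 mV

-28 mV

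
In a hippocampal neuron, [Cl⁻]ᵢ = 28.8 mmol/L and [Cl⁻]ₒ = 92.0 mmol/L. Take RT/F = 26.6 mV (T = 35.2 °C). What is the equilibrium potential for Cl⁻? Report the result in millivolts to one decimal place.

-30.9 mV

E = (26.6/z) · ln([Cl⁻]_out/[Cl⁻]_in) with z = -1.
For an anion, dividing by z = -1 reverses the sign.
= (26.6/-1) · ln(92.0/28.8) = -26.60 · ln(3.194)
= -26.60 · (1.1614) = -30.89 mV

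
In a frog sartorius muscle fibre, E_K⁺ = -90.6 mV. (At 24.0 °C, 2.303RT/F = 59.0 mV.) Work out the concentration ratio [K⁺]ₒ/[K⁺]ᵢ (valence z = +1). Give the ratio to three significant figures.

0.0291

log₁₀([out]/[in]) = E·z/(59.0) = -90.6 × 1 / 59.0 = -1.5356
[out]/[in] = 10^(-1.5356) = 0.02913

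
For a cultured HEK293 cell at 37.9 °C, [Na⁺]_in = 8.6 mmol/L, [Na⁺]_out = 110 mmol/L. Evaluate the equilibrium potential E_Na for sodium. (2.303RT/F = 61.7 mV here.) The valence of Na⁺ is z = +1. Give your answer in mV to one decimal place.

68.3 mV

E = (61.7/z) · log₁₀([Na⁺]_out/[Na⁺]_in) with z = +1.
= (61.7/1) · log₁₀(110/8.6) = 61.70 · log₁₀(12.79)
= 61.70 · (1.1069) = 68.30 mV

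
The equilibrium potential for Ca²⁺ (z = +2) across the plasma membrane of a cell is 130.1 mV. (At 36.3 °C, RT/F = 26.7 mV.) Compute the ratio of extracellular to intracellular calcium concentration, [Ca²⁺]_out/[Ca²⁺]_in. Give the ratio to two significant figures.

17000

ln([out]/[in]) = E·z/(26.7) = 130.1 × 2 / 26.7 = 9.7453
[out]/[in] = e^(9.7453) = 1.707e+04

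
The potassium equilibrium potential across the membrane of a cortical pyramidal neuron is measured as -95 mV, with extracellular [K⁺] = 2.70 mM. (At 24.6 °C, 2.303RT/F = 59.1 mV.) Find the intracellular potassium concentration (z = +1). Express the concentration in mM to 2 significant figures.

110 mM

Nernst: E = (59.1/1) · log₁₀([out]/[in]), so log₁₀([out]/[in]) = -95.0 × 1 / 59.1 = -1.6074.
[out]/[in] = 10^(-1.6074) = 0.02469.
[in] = 2.70 / 0.02469 = 109.3 mM.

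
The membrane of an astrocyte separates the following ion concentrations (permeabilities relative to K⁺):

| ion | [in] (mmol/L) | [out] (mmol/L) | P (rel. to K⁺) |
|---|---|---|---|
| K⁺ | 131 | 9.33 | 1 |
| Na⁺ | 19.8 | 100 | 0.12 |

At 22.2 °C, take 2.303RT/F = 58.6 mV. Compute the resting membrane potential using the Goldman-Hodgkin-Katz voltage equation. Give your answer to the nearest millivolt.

-47 mV

Vm = 58.6 · log₁₀[(Σ P·[cation]ₒ + Σ P·[anion]ᵢ) / (Σ P·[cation]ᵢ + Σ P·[anion]ₒ)]
Numerator = 1×9.33 + 0.12×100 = 21.33
Denominator = 1×131 + 0.12×19.8 = 133.4
Vm = 58.6 · log₁₀(0.15992) = 58.6 × (-0.7961) = -46.65 mV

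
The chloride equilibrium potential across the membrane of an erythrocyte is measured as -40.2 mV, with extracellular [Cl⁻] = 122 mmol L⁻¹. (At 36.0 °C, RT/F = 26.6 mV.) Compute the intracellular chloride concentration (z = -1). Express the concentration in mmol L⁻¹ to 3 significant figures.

Nernst: E = (26.6/-1) · ln([out]/[in]), so ln([out]/[in]) = -40.2 × -1 / 26.6 = 1.5113.
[out]/[in] = e^(1.5113) = 4.533.
[in] = 122 / 4.533 = 26.92 mmol L⁻¹.

26.9 mmol L⁻¹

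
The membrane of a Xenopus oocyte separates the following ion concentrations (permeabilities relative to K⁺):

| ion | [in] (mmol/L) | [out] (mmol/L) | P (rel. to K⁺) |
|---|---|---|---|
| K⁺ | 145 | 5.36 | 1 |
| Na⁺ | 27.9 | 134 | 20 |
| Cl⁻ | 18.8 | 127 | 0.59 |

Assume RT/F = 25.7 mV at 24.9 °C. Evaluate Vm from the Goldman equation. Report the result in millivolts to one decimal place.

Vm = 25.7 · ln[(Σ P·[cation]ₒ + Σ P·[anion]ᵢ) / (Σ P·[cation]ᵢ + Σ P·[anion]ₒ)]
Numerator = 1×5.36 + 20×134 + 0.59×18.8 = 2696
Denominator = 1×145 + 20×27.9 + 0.59×127 = 777.9
Vm = 25.7 · ln(3.4662) = 25.7 × (1.2431) = 31.95 mV

31.9 mV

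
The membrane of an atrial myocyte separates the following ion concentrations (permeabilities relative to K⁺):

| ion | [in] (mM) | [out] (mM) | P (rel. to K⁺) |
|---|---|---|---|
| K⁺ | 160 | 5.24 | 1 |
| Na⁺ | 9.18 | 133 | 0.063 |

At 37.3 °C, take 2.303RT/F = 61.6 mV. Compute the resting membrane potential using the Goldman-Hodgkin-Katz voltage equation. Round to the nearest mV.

Vm = 61.6 · log₁₀[(Σ P·[cation]ₒ + Σ P·[anion]ᵢ) / (Σ P·[cation]ᵢ + Σ P·[anion]ₒ)]
Numerator = 1×5.24 + 0.063×133 = 13.62
Denominator = 1×160 + 0.063×9.18 = 160.6
Vm = 61.6 · log₁₀(0.084812) = 61.6 × (-1.0715) = -66.01 mV

-66 mV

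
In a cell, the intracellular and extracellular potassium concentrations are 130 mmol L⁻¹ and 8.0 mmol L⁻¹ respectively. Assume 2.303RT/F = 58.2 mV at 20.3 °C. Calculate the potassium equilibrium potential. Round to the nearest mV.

E = (58.2/z) · log₁₀([K⁺]_out/[K⁺]_in) with z = +1.
= (58.2/1) · log₁₀(8.0/130) = 58.20 · log₁₀(0.06154)
= 58.20 · (-1.2109) = -70.47 mV

-70 mV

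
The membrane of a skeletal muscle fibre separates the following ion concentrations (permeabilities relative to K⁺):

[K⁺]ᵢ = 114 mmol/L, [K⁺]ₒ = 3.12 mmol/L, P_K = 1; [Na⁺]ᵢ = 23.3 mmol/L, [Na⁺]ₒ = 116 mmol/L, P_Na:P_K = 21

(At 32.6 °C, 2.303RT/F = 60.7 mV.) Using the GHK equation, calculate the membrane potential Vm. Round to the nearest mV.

Vm = 60.7 · log₁₀[(Σ P·[cation]ₒ + Σ P·[anion]ᵢ) / (Σ P·[cation]ᵢ + Σ P·[anion]ₒ)]
Numerator = 1×3.12 + 21×116 = 2439
Denominator = 1×114 + 21×23.3 = 603.3
Vm = 60.7 · log₁₀(4.043) = 60.7 × (0.6067) = 36.83 mV

37 mV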